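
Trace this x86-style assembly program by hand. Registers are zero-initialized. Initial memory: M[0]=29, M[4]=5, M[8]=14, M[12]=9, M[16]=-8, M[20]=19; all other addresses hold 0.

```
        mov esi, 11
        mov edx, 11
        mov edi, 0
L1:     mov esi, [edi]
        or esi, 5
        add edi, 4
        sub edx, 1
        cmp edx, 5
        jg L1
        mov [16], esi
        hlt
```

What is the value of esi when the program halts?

23

esi=11
edx=11
edi=0
esi=M[0]=29
esi=29|5=29
edi=0+4=4
edx=11-1=10
cmp edx, 5  (cmp 10,5)
jg L1: taken
esi=M[4]=5
esi=5|5=5
edi=4+4=8
edx=10-1=9
cmp edx, 5  (cmp 9,5)
jg L1: taken
esi=M[8]=14
esi=14|5=15
edi=8+4=12
edx=9-1=8
cmp edx, 5  (cmp 8,5)
jg L1: taken
esi=M[12]=9
esi=9|5=13
edi=12+4=16
edx=8-1=7
cmp edx, 5  (cmp 7,5)
jg L1: taken
esi=M[16]=-8
esi=(-8)|5=-3
edi=16+4=20
edx=7-1=6
cmp edx, 5  (cmp 6,5)
jg L1: taken
esi=M[20]=19
esi=19|5=23
edi=20+4=24
edx=6-1=5
cmp edx, 5  (cmp 5,5)
jg L1: not taken
mov [16], esi → M[16]=23
halt.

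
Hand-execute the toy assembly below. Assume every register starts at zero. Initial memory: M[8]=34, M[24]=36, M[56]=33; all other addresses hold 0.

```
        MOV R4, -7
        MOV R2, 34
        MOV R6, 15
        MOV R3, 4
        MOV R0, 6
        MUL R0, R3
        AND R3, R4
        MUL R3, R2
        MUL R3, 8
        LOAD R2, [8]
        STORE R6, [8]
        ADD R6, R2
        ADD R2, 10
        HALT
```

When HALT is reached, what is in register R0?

after MOV R4, -7: R4=-7
after MOV R2, 34: R2=34
after MOV R6, 15: R6=15
after MOV R3, 4: R3=4
after MOV R0, 6: R0=6
after MUL R0, R3: R0=6*4=24
after AND R3, R4: R3=4&(-7)=0
after MUL R3, R2: R3=0*34=0
after MUL R3, 8: R3=0*8=0
after LOAD R2, [8]: R2=M[8]=34
STORE R6, [8] → M[8]=15
after ADD R6, R2: R6=15+34=49
after ADD R2, 10: R2=34+10=44
halt.

24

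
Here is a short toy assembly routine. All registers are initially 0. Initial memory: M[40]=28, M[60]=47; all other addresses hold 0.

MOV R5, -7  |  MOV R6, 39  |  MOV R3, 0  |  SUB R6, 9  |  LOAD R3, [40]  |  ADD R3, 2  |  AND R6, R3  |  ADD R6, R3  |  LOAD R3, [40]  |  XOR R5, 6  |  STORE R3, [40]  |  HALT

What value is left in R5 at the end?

MOV R5, -7 → R5=-7
MOV R6, 39 → R6=39
MOV R3, 0 → R3=0
SUB R6, 9 → R6=39-9=30
LOAD R3, [40] → R3=M[40]=28
ADD R3, 2 → R3=28+2=30
AND R6, R3 → R6=30&30=30
ADD R6, R3 → R6=30+30=60
LOAD R3, [40] → R3=M[40]=28
XOR R5, 6 → R5=(-7)^6=-1
STORE R3, [40] → M[40]=28
halt.

-1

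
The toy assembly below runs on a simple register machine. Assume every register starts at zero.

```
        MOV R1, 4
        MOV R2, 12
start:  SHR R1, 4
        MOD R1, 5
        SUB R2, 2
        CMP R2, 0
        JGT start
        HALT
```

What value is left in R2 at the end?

after MOV R1, 4: R1=4
after MOV R2, 12: R2=12
after SHR R1, 4: R1=4>>4=0
after MOD R1, 5: R1=0%5=0
after SUB R2, 2: R2=12-2=10
CMP R2, 0  (cmp 10,0)
JGT start: taken
after SHR R1, 4: R1=0>>4=0
after MOD R1, 5: R1=0%5=0
after SUB R2, 2: R2=10-2=8
CMP R2, 0  (cmp 8,0)
JGT start: taken
after SHR R1, 4: R1=0>>4=0
after MOD R1, 5: R1=0%5=0
after SUB R2, 2: R2=8-2=6
CMP R2, 0  (cmp 6,0)
JGT start: taken
after SHR R1, 4: R1=0>>4=0
after MOD R1, 5: R1=0%5=0
after SUB R2, 2: R2=6-2=4
CMP R2, 0  (cmp 4,0)
JGT start: taken
after SHR R1, 4: R1=0>>4=0
after MOD R1, 5: R1=0%5=0
after SUB R2, 2: R2=4-2=2
CMP R2, 0  (cmp 2,0)
JGT start: taken
after SHR R1, 4: R1=0>>4=0
after MOD R1, 5: R1=0%5=0
after SUB R2, 2: R2=2-2=0
CMP R2, 0  (cmp 0,0)
JGT start: not taken
halt.

0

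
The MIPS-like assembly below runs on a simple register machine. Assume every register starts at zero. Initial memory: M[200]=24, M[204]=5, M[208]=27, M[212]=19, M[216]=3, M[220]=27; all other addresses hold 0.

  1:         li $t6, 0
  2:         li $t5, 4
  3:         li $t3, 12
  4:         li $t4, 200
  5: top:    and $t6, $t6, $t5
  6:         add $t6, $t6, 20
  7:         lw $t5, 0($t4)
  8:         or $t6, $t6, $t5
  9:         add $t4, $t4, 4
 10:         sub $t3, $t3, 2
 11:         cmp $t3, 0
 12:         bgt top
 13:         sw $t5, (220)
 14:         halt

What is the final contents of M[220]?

after li $t6, 0: $t6=0
after li $t5, 4: $t5=4
after li $t3, 12: $t3=12
after li $t4, 200: $t4=200
after and $t6, $t6, $t5: $t6=0&4=0
after add $t6, $t6, 20: $t6=0+20=20
after lw $t5, 0($t4): $t5=M[200]=24
after or $t6, $t6, $t5: $t6=20|24=28
after add $t4, $t4, 4: $t4=200+4=204
after sub $t3, $t3, 2: $t3=12-2=10
cmp $t3, 0  (cmp 10,0)
bgt top: taken
after and $t6, $t6, $t5: $t6=28&24=24
after add $t6, $t6, 20: $t6=24+20=44
after lw $t5, 0($t4): $t5=M[204]=5
after or $t6, $t6, $t5: $t6=44|5=45
after add $t4, $t4, 4: $t4=204+4=208
after sub $t3, $t3, 2: $t3=10-2=8
cmp $t3, 0  (cmp 8,0)
bgt top: taken
after and $t6, $t6, $t5: $t6=45&5=5
after add $t6, $t6, 20: $t6=5+20=25
after lw $t5, 0($t4): $t5=M[208]=27
after or $t6, $t6, $t5: $t6=25|27=27
after add $t4, $t4, 4: $t4=208+4=212
after sub $t3, $t3, 2: $t3=8-2=6
cmp $t3, 0  (cmp 6,0)
bgt top: taken
after and $t6, $t6, $t5: $t6=27&27=27
after add $t6, $t6, 20: $t6=27+20=47
after lw $t5, 0($t4): $t5=M[212]=19
after or $t6, $t6, $t5: $t6=47|19=63
after add $t4, $t4, 4: $t4=212+4=216
after sub $t3, $t3, 2: $t3=6-2=4
cmp $t3, 0  (cmp 4,0)
bgt top: taken
after and $t6, $t6, $t5: $t6=63&19=19
after add $t6, $t6, 20: $t6=19+20=39
after lw $t5, 0($t4): $t5=M[216]=3
after or $t6, $t6, $t5: $t6=39|3=39
after add $t4, $t4, 4: $t4=216+4=220
after sub $t3, $t3, 2: $t3=4-2=2
cmp $t3, 0  (cmp 2,0)
bgt top: taken
after and $t6, $t6, $t5: $t6=39&3=3
after add $t6, $t6, 20: $t6=3+20=23
after lw $t5, 0($t4): $t5=M[220]=27
after or $t6, $t6, $t5: $t6=23|27=31
after add $t4, $t4, 4: $t4=220+4=224
after sub $t3, $t3, 2: $t3=2-2=0
cmp $t3, 0  (cmp 0,0)
bgt top: not taken
sw $t5, (220) → M[220]=27
halt.

27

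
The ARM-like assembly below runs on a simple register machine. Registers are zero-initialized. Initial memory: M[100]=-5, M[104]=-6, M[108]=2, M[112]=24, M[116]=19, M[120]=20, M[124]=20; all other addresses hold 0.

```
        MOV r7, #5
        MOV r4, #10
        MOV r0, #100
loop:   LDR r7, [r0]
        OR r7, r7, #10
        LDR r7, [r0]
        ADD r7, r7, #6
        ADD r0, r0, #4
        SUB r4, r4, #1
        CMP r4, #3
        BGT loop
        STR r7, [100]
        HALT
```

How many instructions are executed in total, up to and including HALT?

r7=5
r4=10
r0=100
r7=M[100]=-5
r7=(-5)|10=-5
r7=M[100]=-5
r7=(-5)+6=1
r0=100+4=104
r4=10-1=9
CMP r4, #3  (cmp 9,3)
BGT loop: taken
r7=M[104]=-6
r7=(-6)|10=-6
r7=M[104]=-6
r7=(-6)+6=0
r0=104+4=108
r4=9-1=8
CMP r4, #3  (cmp 8,3)
BGT loop: taken
r7=M[108]=2
r7=2|10=10
r7=M[108]=2
r7=2+6=8
r0=108+4=112
r4=8-1=7
CMP r4, #3  (cmp 7,3)
BGT loop: taken
r7=M[112]=24
r7=24|10=26
r7=M[112]=24
r7=24+6=30
r0=112+4=116
r4=7-1=6
CMP r4, #3  (cmp 6,3)
BGT loop: taken
r7=M[116]=19
r7=19|10=27
r7=M[116]=19
r7=19+6=25
r0=116+4=120
r4=6-1=5
CMP r4, #3  (cmp 5,3)
BGT loop: taken
r7=M[120]=20
r7=20|10=30
r7=M[120]=20
r7=20+6=26
r0=120+4=124
r4=5-1=4
CMP r4, #3  (cmp 4,3)
BGT loop: taken
r7=M[124]=20
r7=20|10=30
r7=M[124]=20
r7=20+6=26
r0=124+4=128
r4=4-1=3
CMP r4, #3  (cmp 3,3)
BGT loop: not taken
STR r7, [100] → M[100]=26
halt.
Total executed instructions: 61.

61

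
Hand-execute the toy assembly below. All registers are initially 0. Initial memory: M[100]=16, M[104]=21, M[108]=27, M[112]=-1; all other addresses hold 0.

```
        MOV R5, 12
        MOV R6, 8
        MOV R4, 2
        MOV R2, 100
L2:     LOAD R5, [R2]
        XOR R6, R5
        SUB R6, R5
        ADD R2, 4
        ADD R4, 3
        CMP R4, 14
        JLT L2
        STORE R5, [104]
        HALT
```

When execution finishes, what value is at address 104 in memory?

MOV R5, 12 → R5=12
MOV R6, 8 → R6=8
MOV R4, 2 → R4=2
MOV R2, 100 → R2=100
LOAD R5, [R2] → R5=M[100]=16
XOR R6, R5 → R6=8^16=24
SUB R6, R5 → R6=24-16=8
ADD R2, 4 → R2=100+4=104
ADD R4, 3 → R4=2+3=5
CMP R4, 14  (cmp 5,14)
JLT L2: taken
LOAD R5, [R2] → R5=M[104]=21
XOR R6, R5 → R6=8^21=29
SUB R6, R5 → R6=29-21=8
ADD R2, 4 → R2=104+4=108
ADD R4, 3 → R4=5+3=8
CMP R4, 14  (cmp 8,14)
JLT L2: taken
LOAD R5, [R2] → R5=M[108]=27
XOR R6, R5 → R6=8^27=19
SUB R6, R5 → R6=19-27=-8
ADD R2, 4 → R2=108+4=112
ADD R4, 3 → R4=8+3=11
CMP R4, 14  (cmp 11,14)
JLT L2: taken
LOAD R5, [R2] → R5=M[112]=-1
XOR R6, R5 → R6=(-8)^(-1)=7
SUB R6, R5 → R6=7-(-1)=8
ADD R2, 4 → R2=112+4=116
ADD R4, 3 → R4=11+3=14
CMP R4, 14  (cmp 14,14)
JLT L2: not taken
STORE R5, [104] → M[104]=-1
halt.

-1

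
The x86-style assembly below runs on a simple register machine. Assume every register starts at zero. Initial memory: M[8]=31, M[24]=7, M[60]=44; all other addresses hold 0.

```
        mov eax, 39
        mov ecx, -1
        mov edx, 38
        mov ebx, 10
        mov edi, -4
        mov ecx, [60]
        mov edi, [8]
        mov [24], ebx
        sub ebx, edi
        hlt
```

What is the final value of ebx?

after mov eax, 39: eax=39
after mov ecx, -1: ecx=-1
after mov edx, 38: edx=38
after mov ebx, 10: ebx=10
after mov edi, -4: edi=-4
after mov ecx, [60]: ecx=M[60]=44
after mov edi, [8]: edi=M[8]=31
mov [24], ebx → M[24]=10
after sub ebx, edi: ebx=10-31=-21
halt.

-21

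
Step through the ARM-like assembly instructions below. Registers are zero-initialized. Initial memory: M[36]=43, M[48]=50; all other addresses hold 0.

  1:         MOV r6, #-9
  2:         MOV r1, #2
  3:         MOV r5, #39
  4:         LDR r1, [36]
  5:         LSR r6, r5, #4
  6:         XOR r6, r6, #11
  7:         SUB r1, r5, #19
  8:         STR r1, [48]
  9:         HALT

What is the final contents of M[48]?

MOV r6, #-9 → r6=-9
MOV r1, #2 → r1=2
MOV r5, #39 → r5=39
LDR r1, [36] → r1=M[36]=43
LSR r6, r5, #4 → r6=39>>4=2
XOR r6, r6, #11 → r6=2^11=9
SUB r1, r5, #19 → r1=39-19=20
STR r1, [48] → M[48]=20
halt.

20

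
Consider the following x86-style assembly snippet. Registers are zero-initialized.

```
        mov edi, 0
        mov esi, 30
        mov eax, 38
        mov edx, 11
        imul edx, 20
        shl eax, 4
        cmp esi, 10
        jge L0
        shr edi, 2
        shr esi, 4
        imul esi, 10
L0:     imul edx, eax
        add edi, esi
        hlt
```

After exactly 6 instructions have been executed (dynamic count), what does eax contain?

after mov edi, 0: edi=0
after mov esi, 30: esi=30
after mov eax, 38: eax=38
after mov edx, 11: edx=11
after imul edx, 20: edx=11*20=220
after shl eax, 4: eax=38<<4=608
After step 6: eax = 608.

608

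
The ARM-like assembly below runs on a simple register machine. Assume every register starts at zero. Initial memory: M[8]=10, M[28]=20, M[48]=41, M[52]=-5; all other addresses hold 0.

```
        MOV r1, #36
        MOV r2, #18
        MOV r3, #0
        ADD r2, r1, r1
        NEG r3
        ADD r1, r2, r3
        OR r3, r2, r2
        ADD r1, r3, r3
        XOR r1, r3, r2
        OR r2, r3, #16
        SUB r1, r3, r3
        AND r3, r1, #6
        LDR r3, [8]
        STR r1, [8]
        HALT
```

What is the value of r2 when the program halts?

r1=36
r2=18
r3=0
r2=36+36=72
r3=-(0)=0
r1=72+0=72
r3=72|72=72
r1=72+72=144
r1=72^72=0
r2=72|16=88
r1=72-72=0
r3=0&6=0
r3=M[8]=10
STR r1, [8] → M[8]=0
halt.

88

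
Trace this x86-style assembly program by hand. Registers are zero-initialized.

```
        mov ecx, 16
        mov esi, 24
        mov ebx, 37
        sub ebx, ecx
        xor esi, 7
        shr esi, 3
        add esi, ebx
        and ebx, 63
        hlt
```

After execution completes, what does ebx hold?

21

mov ecx, 16 → ecx=16
mov esi, 24 → esi=24
mov ebx, 37 → ebx=37
sub ebx, ecx → ebx=37-16=21
xor esi, 7 → esi=24^7=31
shr esi, 3 → esi=31>>3=3
add esi, ebx → esi=3+21=24
and ebx, 63 → ebx=21&63=21
halt.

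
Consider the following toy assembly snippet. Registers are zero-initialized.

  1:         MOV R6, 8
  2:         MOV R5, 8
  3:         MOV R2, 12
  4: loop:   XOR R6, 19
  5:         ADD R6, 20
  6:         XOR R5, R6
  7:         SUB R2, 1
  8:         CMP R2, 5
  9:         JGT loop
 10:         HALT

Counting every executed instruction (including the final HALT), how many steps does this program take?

MOV R6, 8 → R6=8
MOV R5, 8 → R5=8
MOV R2, 12 → R2=12
XOR R6, 19 → R6=8^19=27
ADD R6, 20 → R6=27+20=47
XOR R5, R6 → R5=8^47=39
SUB R2, 1 → R2=12-1=11
CMP R2, 5  (cmp 11,5)
JGT loop: taken
XOR R6, 19 → R6=47^19=60
ADD R6, 20 → R6=60+20=80
XOR R5, R6 → R5=39^80=119
SUB R2, 1 → R2=11-1=10
CMP R2, 5  (cmp 10,5)
JGT loop: taken
XOR R6, 19 → R6=80^19=67
ADD R6, 20 → R6=67+20=87
XOR R5, R6 → R5=119^87=32
SUB R2, 1 → R2=10-1=9
CMP R2, 5  (cmp 9,5)
JGT loop: taken
XOR R6, 19 → R6=87^19=68
ADD R6, 20 → R6=68+20=88
XOR R5, R6 → R5=32^88=120
SUB R2, 1 → R2=9-1=8
CMP R2, 5  (cmp 8,5)
JGT loop: taken
XOR R6, 19 → R6=88^19=75
ADD R6, 20 → R6=75+20=95
XOR R5, R6 → R5=120^95=39
SUB R2, 1 → R2=8-1=7
CMP R2, 5  (cmp 7,5)
JGT loop: taken
XOR R6, 19 → R6=95^19=76
ADD R6, 20 → R6=76+20=96
XOR R5, R6 → R5=39^96=71
SUB R2, 1 → R2=7-1=6
CMP R2, 5  (cmp 6,5)
JGT loop: taken
XOR R6, 19 → R6=96^19=115
ADD R6, 20 → R6=115+20=135
XOR R5, R6 → R5=71^135=192
SUB R2, 1 → R2=6-1=5
CMP R2, 5  (cmp 5,5)
JGT loop: not taken
halt.
Total executed instructions: 46.

46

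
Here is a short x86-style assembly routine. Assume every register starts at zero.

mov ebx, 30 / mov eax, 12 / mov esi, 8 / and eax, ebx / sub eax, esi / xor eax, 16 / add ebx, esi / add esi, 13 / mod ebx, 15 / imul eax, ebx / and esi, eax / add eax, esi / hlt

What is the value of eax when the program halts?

160

after mov ebx, 30: ebx=30
after mov eax, 12: eax=12
after mov esi, 8: esi=8
after and eax, ebx: eax=12&30=12
after sub eax, esi: eax=12-8=4
after xor eax, 16: eax=4^16=20
after add ebx, esi: ebx=30+8=38
after add esi, 13: esi=8+13=21
after mod ebx, 15: ebx=38%15=8
after imul eax, ebx: eax=20*8=160
after and esi, eax: esi=21&160=0
after add eax, esi: eax=160+0=160
halt.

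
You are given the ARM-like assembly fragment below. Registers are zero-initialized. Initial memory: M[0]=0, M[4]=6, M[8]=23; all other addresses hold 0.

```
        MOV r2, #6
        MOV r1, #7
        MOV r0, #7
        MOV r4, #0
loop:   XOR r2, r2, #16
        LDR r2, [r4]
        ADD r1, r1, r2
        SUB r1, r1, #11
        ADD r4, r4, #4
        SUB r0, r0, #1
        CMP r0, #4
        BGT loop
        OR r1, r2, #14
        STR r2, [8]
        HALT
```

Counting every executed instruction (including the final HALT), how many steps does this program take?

31

r2=6
r1=7
r0=7
r4=0
r2=6^16=22
r2=M[0]=0
r1=7+0=7
r1=7-11=-4
r4=0+4=4
r0=7-1=6
CMP r0, #4  (cmp 6,4)
BGT loop: taken
r2=0^16=16
r2=M[4]=6
r1=(-4)+6=2
r1=2-11=-9
r4=4+4=8
r0=6-1=5
CMP r0, #4  (cmp 5,4)
BGT loop: taken
r2=6^16=22
r2=M[8]=23
r1=(-9)+23=14
r1=14-11=3
r4=8+4=12
r0=5-1=4
CMP r0, #4  (cmp 4,4)
BGT loop: not taken
r1=23|14=31
STR r2, [8] → M[8]=23
halt.
Total executed instructions: 31.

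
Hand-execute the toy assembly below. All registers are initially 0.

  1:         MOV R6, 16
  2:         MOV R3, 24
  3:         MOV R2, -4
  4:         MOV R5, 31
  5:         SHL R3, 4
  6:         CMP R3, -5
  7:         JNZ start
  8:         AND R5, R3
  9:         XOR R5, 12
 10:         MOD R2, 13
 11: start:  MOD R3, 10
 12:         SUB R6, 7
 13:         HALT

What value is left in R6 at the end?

R6=16
R3=24
R2=-4
R5=31
R3=24<<4=384
CMP R3, -5  (cmp 384,-5)
JNZ start: taken
R3=384%10=4
R6=16-7=9
halt.

9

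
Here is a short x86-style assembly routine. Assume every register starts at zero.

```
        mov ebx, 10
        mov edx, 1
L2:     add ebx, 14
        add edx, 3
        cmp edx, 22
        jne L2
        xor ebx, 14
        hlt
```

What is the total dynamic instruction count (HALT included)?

after mov ebx, 10: ebx=10
after mov edx, 1: edx=1
after add ebx, 14: ebx=10+14=24
after add edx, 3: edx=1+3=4
cmp edx, 22  (cmp 4,22)
jne L2: taken
after add ebx, 14: ebx=24+14=38
after add edx, 3: edx=4+3=7
cmp edx, 22  (cmp 7,22)
jne L2: taken
after add ebx, 14: ebx=38+14=52
after add edx, 3: edx=7+3=10
cmp edx, 22  (cmp 10,22)
jne L2: taken
after add ebx, 14: ebx=52+14=66
after add edx, 3: edx=10+3=13
cmp edx, 22  (cmp 13,22)
jne L2: taken
after add ebx, 14: ebx=66+14=80
after add edx, 3: edx=13+3=16
cmp edx, 22  (cmp 16,22)
jne L2: taken
after add ebx, 14: ebx=80+14=94
after add edx, 3: edx=16+3=19
cmp edx, 22  (cmp 19,22)
jne L2: taken
after add ebx, 14: ebx=94+14=108
after add edx, 3: edx=19+3=22
cmp edx, 22  (cmp 22,22)
jne L2: not taken
after xor ebx, 14: ebx=108^14=98
halt.
Total executed instructions: 32.

32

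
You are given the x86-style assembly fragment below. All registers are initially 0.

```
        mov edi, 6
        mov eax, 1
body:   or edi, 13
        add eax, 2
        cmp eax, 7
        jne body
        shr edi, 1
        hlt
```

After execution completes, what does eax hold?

7

mov edi, 6 → edi=6
mov eax, 1 → eax=1
or edi, 13 → edi=6|13=15
add eax, 2 → eax=1+2=3
cmp eax, 7  (cmp 3,7)
jne body: taken
or edi, 13 → edi=15|13=15
add eax, 2 → eax=3+2=5
cmp eax, 7  (cmp 5,7)
jne body: taken
or edi, 13 → edi=15|13=15
add eax, 2 → eax=5+2=7
cmp eax, 7  (cmp 7,7)
jne body: not taken
shr edi, 1 → edi=15>>1=7
halt.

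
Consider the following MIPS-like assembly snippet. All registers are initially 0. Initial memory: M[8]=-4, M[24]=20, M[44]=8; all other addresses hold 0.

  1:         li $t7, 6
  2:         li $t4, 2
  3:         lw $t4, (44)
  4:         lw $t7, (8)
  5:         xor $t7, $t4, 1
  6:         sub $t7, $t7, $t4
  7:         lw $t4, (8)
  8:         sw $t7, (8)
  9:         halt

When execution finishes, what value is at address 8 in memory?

1

$t7=6
$t4=2
$t4=M[44]=8
$t7=M[8]=-4
$t7=8^1=9
$t7=9-8=1
$t4=M[8]=-4
sw $t7, (8) → M[8]=1
halt.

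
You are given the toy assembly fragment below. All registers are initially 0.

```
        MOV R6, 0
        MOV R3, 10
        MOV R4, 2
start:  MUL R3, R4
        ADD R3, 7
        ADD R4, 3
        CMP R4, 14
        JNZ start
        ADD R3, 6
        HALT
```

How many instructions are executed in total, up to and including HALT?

25

R6=0
R3=10
R4=2
R3=10*2=20
R3=20+7=27
R4=2+3=5
CMP R4, 14  (cmp 5,14)
JNZ start: taken
R3=27*5=135
R3=135+7=142
R4=5+3=8
CMP R4, 14  (cmp 8,14)
JNZ start: taken
R3=142*8=1136
R3=1136+7=1143
R4=8+3=11
CMP R4, 14  (cmp 11,14)
JNZ start: taken
R3=1143*11=12573
R3=12573+7=12580
R4=11+3=14
CMP R4, 14  (cmp 14,14)
JNZ start: not taken
R3=12580+6=12586
halt.
Total executed instructions: 25.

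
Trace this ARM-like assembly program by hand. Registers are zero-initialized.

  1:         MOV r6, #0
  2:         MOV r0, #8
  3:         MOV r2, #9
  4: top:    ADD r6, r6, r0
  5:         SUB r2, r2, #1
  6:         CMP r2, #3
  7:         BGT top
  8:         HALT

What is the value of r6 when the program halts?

after MOV r6, #0: r6=0
after MOV r0, #8: r0=8
after MOV r2, #9: r2=9
after ADD r6, r6, r0: r6=0+8=8
after SUB r2, r2, #1: r2=9-1=8
CMP r2, #3  (cmp 8,3)
BGT top: taken
after ADD r6, r6, r0: r6=8+8=16
after SUB r2, r2, #1: r2=8-1=7
CMP r2, #3  (cmp 7,3)
BGT top: taken
after ADD r6, r6, r0: r6=16+8=24
after SUB r2, r2, #1: r2=7-1=6
CMP r2, #3  (cmp 6,3)
BGT top: taken
after ADD r6, r6, r0: r6=24+8=32
after SUB r2, r2, #1: r2=6-1=5
CMP r2, #3  (cmp 5,3)
BGT top: taken
after ADD r6, r6, r0: r6=32+8=40
after SUB r2, r2, #1: r2=5-1=4
CMP r2, #3  (cmp 4,3)
BGT top: taken
after ADD r6, r6, r0: r6=40+8=48
after SUB r2, r2, #1: r2=4-1=3
CMP r2, #3  (cmp 3,3)
BGT top: not taken
halt.

48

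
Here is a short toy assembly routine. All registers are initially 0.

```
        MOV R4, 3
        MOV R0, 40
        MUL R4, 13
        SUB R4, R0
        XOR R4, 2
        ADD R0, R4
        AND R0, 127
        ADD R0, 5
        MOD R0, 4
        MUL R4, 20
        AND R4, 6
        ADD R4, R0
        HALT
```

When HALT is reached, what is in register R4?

6

R4=3
R0=40
R4=3*13=39
R4=39-40=-1
R4=(-1)^2=-3
R0=40+(-3)=37
R0=37&127=37
R0=37+5=42
R0=42%4=2
R4=(-3)*20=-60
R4=(-60)&6=4
R4=4+2=6
halt.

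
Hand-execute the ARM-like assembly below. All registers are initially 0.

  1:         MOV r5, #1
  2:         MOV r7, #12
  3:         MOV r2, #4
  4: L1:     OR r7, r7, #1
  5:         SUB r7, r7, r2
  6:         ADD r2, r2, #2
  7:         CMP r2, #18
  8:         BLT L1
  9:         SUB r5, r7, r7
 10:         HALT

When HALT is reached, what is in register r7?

r5=1
r7=12
r2=4
r7=12|1=13
r7=13-4=9
r2=4+2=6
CMP r2, #18  (cmp 6,18)
BLT L1: taken
r7=9|1=9
r7=9-6=3
r2=6+2=8
CMP r2, #18  (cmp 8,18)
BLT L1: taken
r7=3|1=3
r7=3-8=-5
r2=8+2=10
CMP r2, #18  (cmp 10,18)
BLT L1: taken
r7=(-5)|1=-5
r7=(-5)-10=-15
r2=10+2=12
CMP r2, #18  (cmp 12,18)
BLT L1: taken
r7=(-15)|1=-15
r7=(-15)-12=-27
r2=12+2=14
CMP r2, #18  (cmp 14,18)
BLT L1: taken
r7=(-27)|1=-27
r7=(-27)-14=-41
r2=14+2=16
CMP r2, #18  (cmp 16,18)
BLT L1: taken
r7=(-41)|1=-41
r7=(-41)-16=-57
r2=16+2=18
CMP r2, #18  (cmp 18,18)
BLT L1: not taken
r5=(-57)-(-57)=0
halt.

-57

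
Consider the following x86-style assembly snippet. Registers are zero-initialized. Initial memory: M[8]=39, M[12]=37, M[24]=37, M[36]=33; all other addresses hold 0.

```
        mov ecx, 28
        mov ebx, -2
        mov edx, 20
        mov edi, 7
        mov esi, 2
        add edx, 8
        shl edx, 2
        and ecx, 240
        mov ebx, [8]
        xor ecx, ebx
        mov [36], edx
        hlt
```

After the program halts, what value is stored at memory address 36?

112

after mov ecx, 28: ecx=28
after mov ebx, -2: ebx=-2
after mov edx, 20: edx=20
after mov edi, 7: edi=7
after mov esi, 2: esi=2
after add edx, 8: edx=20+8=28
after shl edx, 2: edx=28<<2=112
after and ecx, 240: ecx=28&240=16
after mov ebx, [8]: ebx=M[8]=39
after xor ecx, ebx: ecx=16^39=55
mov [36], edx → M[36]=112
halt.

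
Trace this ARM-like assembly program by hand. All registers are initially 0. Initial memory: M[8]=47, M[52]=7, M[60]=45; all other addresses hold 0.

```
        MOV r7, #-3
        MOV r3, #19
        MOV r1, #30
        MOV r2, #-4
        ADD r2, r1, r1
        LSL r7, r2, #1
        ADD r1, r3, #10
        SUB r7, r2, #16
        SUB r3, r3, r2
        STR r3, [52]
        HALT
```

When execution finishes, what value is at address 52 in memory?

after MOV r7, #-3: r7=-3
after MOV r3, #19: r3=19
after MOV r1, #30: r1=30
after MOV r2, #-4: r2=-4
after ADD r2, r1, r1: r2=30+30=60
after LSL r7, r2, #1: r7=60<<1=120
after ADD r1, r3, #10: r1=19+10=29
after SUB r7, r2, #16: r7=60-16=44
after SUB r3, r3, r2: r3=19-60=-41
STR r3, [52] → M[52]=-41
halt.

-41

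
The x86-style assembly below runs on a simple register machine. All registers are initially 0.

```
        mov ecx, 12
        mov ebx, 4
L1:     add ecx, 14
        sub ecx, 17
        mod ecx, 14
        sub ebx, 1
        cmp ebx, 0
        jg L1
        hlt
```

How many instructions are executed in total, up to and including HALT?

27

after mov ecx, 12: ecx=12
after mov ebx, 4: ebx=4
after add ecx, 14: ecx=12+14=26
after sub ecx, 17: ecx=26-17=9
after mod ecx, 14: ecx=9%14=9
after sub ebx, 1: ebx=4-1=3
cmp ebx, 0  (cmp 3,0)
jg L1: taken
after add ecx, 14: ecx=9+14=23
after sub ecx, 17: ecx=23-17=6
after mod ecx, 14: ecx=6%14=6
after sub ebx, 1: ebx=3-1=2
cmp ebx, 0  (cmp 2,0)
jg L1: taken
after add ecx, 14: ecx=6+14=20
after sub ecx, 17: ecx=20-17=3
after mod ecx, 14: ecx=3%14=3
after sub ebx, 1: ebx=2-1=1
cmp ebx, 0  (cmp 1,0)
jg L1: taken
after add ecx, 14: ecx=3+14=17
after sub ecx, 17: ecx=17-17=0
after mod ecx, 14: ecx=0%14=0
after sub ebx, 1: ebx=1-1=0
cmp ebx, 0  (cmp 0,0)
jg L1: not taken
halt.
Total executed instructions: 27.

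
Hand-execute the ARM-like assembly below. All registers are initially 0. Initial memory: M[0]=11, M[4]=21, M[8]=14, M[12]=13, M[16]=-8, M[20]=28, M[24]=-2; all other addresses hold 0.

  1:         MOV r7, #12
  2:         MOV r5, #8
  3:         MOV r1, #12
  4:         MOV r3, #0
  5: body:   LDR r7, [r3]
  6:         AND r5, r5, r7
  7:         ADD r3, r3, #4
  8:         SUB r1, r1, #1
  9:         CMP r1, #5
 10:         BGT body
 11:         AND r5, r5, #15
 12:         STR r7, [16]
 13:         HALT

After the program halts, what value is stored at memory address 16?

-2

MOV r7, #12 → r7=12
MOV r5, #8 → r5=8
MOV r1, #12 → r1=12
MOV r3, #0 → r3=0
LDR r7, [r3] → r7=M[0]=11
AND r5, r5, r7 → r5=8&11=8
ADD r3, r3, #4 → r3=0+4=4
SUB r1, r1, #1 → r1=12-1=11
CMP r1, #5  (cmp 11,5)
BGT body: taken
LDR r7, [r3] → r7=M[4]=21
AND r5, r5, r7 → r5=8&21=0
ADD r3, r3, #4 → r3=4+4=8
SUB r1, r1, #1 → r1=11-1=10
CMP r1, #5  (cmp 10,5)
BGT body: taken
LDR r7, [r3] → r7=M[8]=14
AND r5, r5, r7 → r5=0&14=0
ADD r3, r3, #4 → r3=8+4=12
SUB r1, r1, #1 → r1=10-1=9
CMP r1, #5  (cmp 9,5)
BGT body: taken
LDR r7, [r3] → r7=M[12]=13
AND r5, r5, r7 → r5=0&13=0
ADD r3, r3, #4 → r3=12+4=16
SUB r1, r1, #1 → r1=9-1=8
CMP r1, #5  (cmp 8,5)
BGT body: taken
LDR r7, [r3] → r7=M[16]=-8
AND r5, r5, r7 → r5=0&(-8)=0
ADD r3, r3, #4 → r3=16+4=20
SUB r1, r1, #1 → r1=8-1=7
CMP r1, #5  (cmp 7,5)
BGT body: taken
LDR r7, [r3] → r7=M[20]=28
AND r5, r5, r7 → r5=0&28=0
ADD r3, r3, #4 → r3=20+4=24
SUB r1, r1, #1 → r1=7-1=6
CMP r1, #5  (cmp 6,5)
BGT body: taken
LDR r7, [r3] → r7=M[24]=-2
AND r5, r5, r7 → r5=0&(-2)=0
ADD r3, r3, #4 → r3=24+4=28
SUB r1, r1, #1 → r1=6-1=5
CMP r1, #5  (cmp 5,5)
BGT body: not taken
AND r5, r5, #15 → r5=0&15=0
STR r7, [16] → M[16]=-2
halt.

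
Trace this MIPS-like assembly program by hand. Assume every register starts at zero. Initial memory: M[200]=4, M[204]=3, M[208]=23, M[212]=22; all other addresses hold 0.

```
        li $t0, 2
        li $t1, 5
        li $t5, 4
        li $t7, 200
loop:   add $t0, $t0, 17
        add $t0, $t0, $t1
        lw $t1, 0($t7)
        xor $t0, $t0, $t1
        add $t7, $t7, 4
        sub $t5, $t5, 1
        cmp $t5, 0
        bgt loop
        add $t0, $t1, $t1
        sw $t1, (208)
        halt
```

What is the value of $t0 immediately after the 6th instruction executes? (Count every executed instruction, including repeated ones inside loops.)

24

after li $t0, 2: $t0=2
after li $t1, 5: $t1=5
after li $t5, 4: $t5=4
after li $t7, 200: $t7=200
after add $t0, $t0, 17: $t0=2+17=19
after add $t0, $t0, $t1: $t0=19+5=24
After step 6: $t0 = 24.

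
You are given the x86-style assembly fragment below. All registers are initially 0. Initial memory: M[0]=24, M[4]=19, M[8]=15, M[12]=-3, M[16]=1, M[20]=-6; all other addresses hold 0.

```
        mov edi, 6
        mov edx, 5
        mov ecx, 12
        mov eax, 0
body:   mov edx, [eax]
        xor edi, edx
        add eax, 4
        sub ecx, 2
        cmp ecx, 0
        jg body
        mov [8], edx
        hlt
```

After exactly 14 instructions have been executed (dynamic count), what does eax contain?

8

after mov edi, 6: edi=6
after mov edx, 5: edx=5
after mov ecx, 12: ecx=12
after mov eax, 0: eax=0
after mov edx, [eax]: edx=M[0]=24
after xor edi, edx: edi=6^24=30
after add eax, 4: eax=0+4=4
after sub ecx, 2: ecx=12-2=10
cmp ecx, 0  (cmp 10,0)
jg body: taken
after mov edx, [eax]: edx=M[4]=19
after xor edi, edx: edi=30^19=13
after add eax, 4: eax=4+4=8
after sub ecx, 2: ecx=10-2=8
After step 14: eax = 8.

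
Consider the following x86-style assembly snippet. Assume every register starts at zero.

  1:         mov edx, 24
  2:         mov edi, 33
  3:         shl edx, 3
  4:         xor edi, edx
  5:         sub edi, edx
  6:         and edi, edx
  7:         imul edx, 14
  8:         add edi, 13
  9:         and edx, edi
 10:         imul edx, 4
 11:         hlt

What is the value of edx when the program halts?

edx=24
edi=33
edx=24<<3=192
edi=33^192=225
edi=225-192=33
edi=33&192=0
edx=192*14=2688
edi=0+13=13
edx=2688&13=0
edx=0*4=0
halt.

0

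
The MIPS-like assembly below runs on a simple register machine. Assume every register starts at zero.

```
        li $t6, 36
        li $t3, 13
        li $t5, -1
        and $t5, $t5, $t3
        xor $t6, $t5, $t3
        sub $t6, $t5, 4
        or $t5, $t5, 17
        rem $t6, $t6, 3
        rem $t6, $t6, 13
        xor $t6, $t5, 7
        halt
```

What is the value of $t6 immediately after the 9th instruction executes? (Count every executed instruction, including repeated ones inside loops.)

$t6=36
$t3=13
$t5=-1
$t5=(-1)&13=13
$t6=13^13=0
$t6=13-4=9
$t5=13|17=29
$t6=9%3=0
$t6=0%13=0
After step 9: $t6 = 0.

0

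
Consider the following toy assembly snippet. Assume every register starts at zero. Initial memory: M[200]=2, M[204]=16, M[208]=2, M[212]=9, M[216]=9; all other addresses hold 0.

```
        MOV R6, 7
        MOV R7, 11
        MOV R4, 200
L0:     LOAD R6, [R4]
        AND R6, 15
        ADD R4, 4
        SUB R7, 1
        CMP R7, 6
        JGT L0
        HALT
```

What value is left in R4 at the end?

R6=7
R7=11
R4=200
R6=M[200]=2
R6=2&15=2
R4=200+4=204
R7=11-1=10
CMP R7, 6  (cmp 10,6)
JGT L0: taken
R6=M[204]=16
R6=16&15=0
R4=204+4=208
R7=10-1=9
CMP R7, 6  (cmp 9,6)
JGT L0: taken
R6=M[208]=2
R6=2&15=2
R4=208+4=212
R7=9-1=8
CMP R7, 6  (cmp 8,6)
JGT L0: taken
R6=M[212]=9
R6=9&15=9
R4=212+4=216
R7=8-1=7
CMP R7, 6  (cmp 7,6)
JGT L0: taken
R6=M[216]=9
R6=9&15=9
R4=216+4=220
R7=7-1=6
CMP R7, 6  (cmp 6,6)
JGT L0: not taken
halt.

220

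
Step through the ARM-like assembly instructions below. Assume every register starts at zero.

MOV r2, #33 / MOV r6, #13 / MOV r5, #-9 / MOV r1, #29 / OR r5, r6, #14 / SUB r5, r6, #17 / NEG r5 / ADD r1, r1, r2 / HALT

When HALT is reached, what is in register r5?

4

r2=33
r6=13
r5=-9
r1=29
r5=13|14=15
r5=13-17=-4
r5=-(-4)=4
r1=29+33=62
halt.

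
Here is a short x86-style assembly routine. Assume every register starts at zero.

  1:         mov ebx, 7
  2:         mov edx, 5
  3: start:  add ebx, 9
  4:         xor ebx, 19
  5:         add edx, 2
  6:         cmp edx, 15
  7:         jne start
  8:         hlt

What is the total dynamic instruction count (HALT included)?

mov ebx, 7 → ebx=7
mov edx, 5 → edx=5
add ebx, 9 → ebx=7+9=16
xor ebx, 19 → ebx=16^19=3
add edx, 2 → edx=5+2=7
cmp edx, 15  (cmp 7,15)
jne start: taken
add ebx, 9 → ebx=3+9=12
xor ebx, 19 → ebx=12^19=31
add edx, 2 → edx=7+2=9
cmp edx, 15  (cmp 9,15)
jne start: taken
add ebx, 9 → ebx=31+9=40
xor ebx, 19 → ebx=40^19=59
add edx, 2 → edx=9+2=11
cmp edx, 15  (cmp 11,15)
jne start: taken
add ebx, 9 → ebx=59+9=68
xor ebx, 19 → ebx=68^19=87
add edx, 2 → edx=11+2=13
cmp edx, 15  (cmp 13,15)
jne start: taken
add ebx, 9 → ebx=87+9=96
xor ebx, 19 → ebx=96^19=115
add edx, 2 → edx=13+2=15
cmp edx, 15  (cmp 15,15)
jne start: not taken
halt.
Total executed instructions: 28.

28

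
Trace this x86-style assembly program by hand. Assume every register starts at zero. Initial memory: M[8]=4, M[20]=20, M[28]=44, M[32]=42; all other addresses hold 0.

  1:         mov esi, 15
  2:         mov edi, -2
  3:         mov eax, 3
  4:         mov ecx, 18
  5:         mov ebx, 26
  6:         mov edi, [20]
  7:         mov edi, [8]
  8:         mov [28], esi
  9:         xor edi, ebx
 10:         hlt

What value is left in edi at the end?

30

mov esi, 15 → esi=15
mov edi, -2 → edi=-2
mov eax, 3 → eax=3
mov ecx, 18 → ecx=18
mov ebx, 26 → ebx=26
mov edi, [20] → edi=M[20]=20
mov edi, [8] → edi=M[8]=4
mov [28], esi → M[28]=15
xor edi, ebx → edi=4^26=30
halt.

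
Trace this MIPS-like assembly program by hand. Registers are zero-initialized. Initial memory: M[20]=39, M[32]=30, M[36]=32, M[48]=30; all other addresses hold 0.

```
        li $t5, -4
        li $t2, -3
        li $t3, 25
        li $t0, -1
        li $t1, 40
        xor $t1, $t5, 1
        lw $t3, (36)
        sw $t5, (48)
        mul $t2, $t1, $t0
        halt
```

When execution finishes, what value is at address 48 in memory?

-4

li $t5, -4 → $t5=-4
li $t2, -3 → $t2=-3
li $t3, 25 → $t3=25
li $t0, -1 → $t0=-1
li $t1, 40 → $t1=40
xor $t1, $t5, 1 → $t1=(-4)^1=-3
lw $t3, (36) → $t3=M[36]=32
sw $t5, (48) → M[48]=-4
mul $t2, $t1, $t0 → $t2=(-3)*(-1)=3
halt.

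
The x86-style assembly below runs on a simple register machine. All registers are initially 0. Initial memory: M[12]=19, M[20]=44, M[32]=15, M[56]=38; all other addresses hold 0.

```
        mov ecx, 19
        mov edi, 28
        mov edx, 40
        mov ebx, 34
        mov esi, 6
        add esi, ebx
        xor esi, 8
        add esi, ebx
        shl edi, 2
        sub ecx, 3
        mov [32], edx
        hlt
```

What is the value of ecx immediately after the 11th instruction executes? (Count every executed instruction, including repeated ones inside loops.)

mov ecx, 19 → ecx=19
mov edi, 28 → edi=28
mov edx, 40 → edx=40
mov ebx, 34 → ebx=34
mov esi, 6 → esi=6
add esi, ebx → esi=6+34=40
xor esi, 8 → esi=40^8=32
add esi, ebx → esi=32+34=66
shl edi, 2 → edi=28<<2=112
sub ecx, 3 → ecx=19-3=16
mov [32], edx → M[32]=40
After step 11: ecx = 16.

16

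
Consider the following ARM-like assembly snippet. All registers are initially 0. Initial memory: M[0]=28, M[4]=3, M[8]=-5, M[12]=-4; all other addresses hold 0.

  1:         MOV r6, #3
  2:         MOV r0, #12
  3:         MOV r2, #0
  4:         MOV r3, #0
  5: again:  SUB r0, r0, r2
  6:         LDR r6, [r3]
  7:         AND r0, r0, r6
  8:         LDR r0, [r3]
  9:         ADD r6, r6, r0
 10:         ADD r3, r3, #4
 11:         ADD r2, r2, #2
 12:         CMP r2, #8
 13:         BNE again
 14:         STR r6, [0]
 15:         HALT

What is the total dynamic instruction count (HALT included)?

r6=3
r0=12
r2=0
r3=0
r0=12-0=12
r6=M[0]=28
r0=12&28=12
r0=M[0]=28
r6=28+28=56
r3=0+4=4
r2=0+2=2
CMP r2, #8  (cmp 2,8)
BNE again: taken
r0=28-2=26
r6=M[4]=3
r0=26&3=2
r0=M[4]=3
r6=3+3=6
r3=4+4=8
r2=2+2=4
CMP r2, #8  (cmp 4,8)
BNE again: taken
r0=3-4=-1
r6=M[8]=-5
r0=(-1)&(-5)=-5
r0=M[8]=-5
r6=(-5)+(-5)=-10
r3=8+4=12
r2=4+2=6
CMP r2, #8  (cmp 6,8)
BNE again: taken
r0=(-5)-6=-11
r6=M[12]=-4
r0=(-11)&(-4)=-12
r0=M[12]=-4
r6=(-4)+(-4)=-8
r3=12+4=16
r2=6+2=8
CMP r2, #8  (cmp 8,8)
BNE again: not taken
STR r6, [0] → M[0]=-8
halt.
Total executed instructions: 42.

42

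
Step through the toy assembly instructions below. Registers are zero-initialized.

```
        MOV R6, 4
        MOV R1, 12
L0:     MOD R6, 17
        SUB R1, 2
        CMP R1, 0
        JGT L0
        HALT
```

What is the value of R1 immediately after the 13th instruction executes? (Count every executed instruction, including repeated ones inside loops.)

6

after MOV R6, 4: R6=4
after MOV R1, 12: R1=12
after MOD R6, 17: R6=4%17=4
after SUB R1, 2: R1=12-2=10
CMP R1, 0  (cmp 10,0)
JGT L0: taken
after MOD R6, 17: R6=4%17=4
after SUB R1, 2: R1=10-2=8
CMP R1, 0  (cmp 8,0)
JGT L0: taken
after MOD R6, 17: R6=4%17=4
after SUB R1, 2: R1=8-2=6
CMP R1, 0  (cmp 6,0)
After step 13: R1 = 6.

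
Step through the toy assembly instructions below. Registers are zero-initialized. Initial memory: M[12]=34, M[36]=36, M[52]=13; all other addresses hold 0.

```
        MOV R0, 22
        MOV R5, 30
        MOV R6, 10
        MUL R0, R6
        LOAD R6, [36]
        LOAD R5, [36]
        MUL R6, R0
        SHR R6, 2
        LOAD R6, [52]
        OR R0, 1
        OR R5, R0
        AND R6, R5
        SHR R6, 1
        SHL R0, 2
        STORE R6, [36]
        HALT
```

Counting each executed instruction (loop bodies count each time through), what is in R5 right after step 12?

253

R0=22
R5=30
R6=10
R0=22*10=220
R6=M[36]=36
R5=M[36]=36
R6=36*220=7920
R6=7920>>2=1980
R6=M[52]=13
R0=220|1=221
R5=36|221=253
R6=13&253=13
After step 12: R5 = 253.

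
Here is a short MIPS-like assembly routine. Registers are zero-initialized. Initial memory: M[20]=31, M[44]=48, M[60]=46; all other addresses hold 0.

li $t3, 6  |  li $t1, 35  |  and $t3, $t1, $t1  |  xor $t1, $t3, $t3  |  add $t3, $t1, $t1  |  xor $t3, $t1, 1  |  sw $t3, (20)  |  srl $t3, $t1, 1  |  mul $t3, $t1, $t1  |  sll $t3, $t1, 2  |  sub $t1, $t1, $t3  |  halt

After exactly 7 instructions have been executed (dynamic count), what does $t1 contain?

0

$t3=6
$t1=35
$t3=35&35=35
$t1=35^35=0
$t3=0+0=0
$t3=0^1=1
sw $t3, (20) → M[20]=1
After step 7: $t1 = 0.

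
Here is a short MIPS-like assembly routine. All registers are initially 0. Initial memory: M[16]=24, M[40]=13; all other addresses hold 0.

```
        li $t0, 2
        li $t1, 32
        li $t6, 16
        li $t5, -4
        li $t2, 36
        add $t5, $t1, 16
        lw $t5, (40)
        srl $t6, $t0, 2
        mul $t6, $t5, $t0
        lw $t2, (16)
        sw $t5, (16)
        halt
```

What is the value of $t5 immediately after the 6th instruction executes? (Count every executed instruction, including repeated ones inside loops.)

after li $t0, 2: $t0=2
after li $t1, 32: $t1=32
after li $t6, 16: $t6=16
after li $t5, -4: $t5=-4
after li $t2, 36: $t2=36
after add $t5, $t1, 16: $t5=32+16=48
After step 6: $t5 = 48.

48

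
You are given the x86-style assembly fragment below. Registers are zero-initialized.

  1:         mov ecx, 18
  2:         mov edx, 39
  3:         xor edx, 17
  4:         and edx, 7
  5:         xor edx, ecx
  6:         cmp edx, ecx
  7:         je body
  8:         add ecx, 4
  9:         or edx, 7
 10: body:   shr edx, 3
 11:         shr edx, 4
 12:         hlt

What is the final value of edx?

0

mov ecx, 18 → ecx=18
mov edx, 39 → edx=39
xor edx, 17 → edx=39^17=54
and edx, 7 → edx=54&7=6
xor edx, ecx → edx=6^18=20
cmp edx, ecx  (cmp 20,18)
je body: not taken
add ecx, 4 → ecx=18+4=22
or edx, 7 → edx=20|7=23
shr edx, 3 → edx=23>>3=2
shr edx, 4 → edx=2>>4=0
halt.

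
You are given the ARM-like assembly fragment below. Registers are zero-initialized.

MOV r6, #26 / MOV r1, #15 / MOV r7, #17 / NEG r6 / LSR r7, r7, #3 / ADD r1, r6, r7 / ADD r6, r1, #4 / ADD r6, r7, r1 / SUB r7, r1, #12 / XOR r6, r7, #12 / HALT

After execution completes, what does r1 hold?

MOV r6, #26 → r6=26
MOV r1, #15 → r1=15
MOV r7, #17 → r7=17
NEG r6 → r6=-(26)=-26
LSR r7, r7, #3 → r7=17>>3=2
ADD r1, r6, r7 → r1=(-26)+2=-24
ADD r6, r1, #4 → r6=(-24)+4=-20
ADD r6, r7, r1 → r6=2+(-24)=-22
SUB r7, r1, #12 → r7=(-24)-12=-36
XOR r6, r7, #12 → r6=(-36)^12=-48
halt.

-24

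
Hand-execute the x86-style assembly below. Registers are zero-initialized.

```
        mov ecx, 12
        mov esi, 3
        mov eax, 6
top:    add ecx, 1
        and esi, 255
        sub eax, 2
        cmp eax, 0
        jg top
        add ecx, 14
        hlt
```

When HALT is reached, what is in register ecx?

ecx=12
esi=3
eax=6
ecx=12+1=13
esi=3&255=3
eax=6-2=4
cmp eax, 0  (cmp 4,0)
jg top: taken
ecx=13+1=14
esi=3&255=3
eax=4-2=2
cmp eax, 0  (cmp 2,0)
jg top: taken
ecx=14+1=15
esi=3&255=3
eax=2-2=0
cmp eax, 0  (cmp 0,0)
jg top: not taken
ecx=15+14=29
halt.

29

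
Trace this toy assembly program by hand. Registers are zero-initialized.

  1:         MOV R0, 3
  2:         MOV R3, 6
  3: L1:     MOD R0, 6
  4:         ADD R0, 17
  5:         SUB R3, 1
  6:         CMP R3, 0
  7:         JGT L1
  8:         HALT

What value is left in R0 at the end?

after MOV R0, 3: R0=3
after MOV R3, 6: R3=6
after MOD R0, 6: R0=3%6=3
after ADD R0, 17: R0=3+17=20
after SUB R3, 1: R3=6-1=5
CMP R3, 0  (cmp 5,0)
JGT L1: taken
after MOD R0, 6: R0=20%6=2
after ADD R0, 17: R0=2+17=19
after SUB R3, 1: R3=5-1=4
CMP R3, 0  (cmp 4,0)
JGT L1: taken
after MOD R0, 6: R0=19%6=1
after ADD R0, 17: R0=1+17=18
after SUB R3, 1: R3=4-1=3
CMP R3, 0  (cmp 3,0)
JGT L1: taken
after MOD R0, 6: R0=18%6=0
after ADD R0, 17: R0=0+17=17
after SUB R3, 1: R3=3-1=2
CMP R3, 0  (cmp 2,0)
JGT L1: taken
after MOD R0, 6: R0=17%6=5
after ADD R0, 17: R0=5+17=22
after SUB R3, 1: R3=2-1=1
CMP R3, 0  (cmp 1,0)
JGT L1: taken
after MOD R0, 6: R0=22%6=4
after ADD R0, 17: R0=4+17=21
after SUB R3, 1: R3=1-1=0
CMP R3, 0  (cmp 0,0)
JGT L1: not taken
halt.

21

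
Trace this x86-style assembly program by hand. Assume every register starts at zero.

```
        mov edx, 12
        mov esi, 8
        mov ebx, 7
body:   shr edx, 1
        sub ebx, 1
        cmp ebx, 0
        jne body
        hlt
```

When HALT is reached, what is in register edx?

0

after mov edx, 12: edx=12
after mov esi, 8: esi=8
after mov ebx, 7: ebx=7
after shr edx, 1: edx=12>>1=6
after sub ebx, 1: ebx=7-1=6
cmp ebx, 0  (cmp 6,0)
jne body: taken
after shr edx, 1: edx=6>>1=3
after sub ebx, 1: ebx=6-1=5
cmp ebx, 0  (cmp 5,0)
jne body: taken
after shr edx, 1: edx=3>>1=1
after sub ebx, 1: ebx=5-1=4
cmp ebx, 0  (cmp 4,0)
jne body: taken
after shr edx, 1: edx=1>>1=0
after sub ebx, 1: ebx=4-1=3
cmp ebx, 0  (cmp 3,0)
jne body: taken
after shr edx, 1: edx=0>>1=0
after sub ebx, 1: ebx=3-1=2
cmp ebx, 0  (cmp 2,0)
jne body: taken
after shr edx, 1: edx=0>>1=0
after sub ebx, 1: ebx=2-1=1
cmp ebx, 0  (cmp 1,0)
jne body: taken
after shr edx, 1: edx=0>>1=0
after sub ebx, 1: ebx=1-1=0
cmp ebx, 0  (cmp 0,0)
jne body: not taken
halt.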